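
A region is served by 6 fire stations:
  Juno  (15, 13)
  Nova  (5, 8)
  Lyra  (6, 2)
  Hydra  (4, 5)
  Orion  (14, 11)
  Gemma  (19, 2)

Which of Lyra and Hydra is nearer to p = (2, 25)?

Hydra

Compare squared distances:
d²(p, Lyra) = (2−6)² + (25−2)² = 16 + 529 = 545
d²(p, Hydra) = (2−4)² + (25−5)² = 4 + 400 = 404
545 > 404, so Hydra is closer.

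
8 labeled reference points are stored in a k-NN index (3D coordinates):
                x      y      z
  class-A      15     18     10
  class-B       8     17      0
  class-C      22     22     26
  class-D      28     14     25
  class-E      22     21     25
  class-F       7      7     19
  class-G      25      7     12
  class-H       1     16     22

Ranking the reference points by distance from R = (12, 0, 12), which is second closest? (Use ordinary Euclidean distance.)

Since √ is increasing, it suffices to compare squared distances:
d²(R, class-A) = 9 + 324 + 4 = 337
d²(R, class-B) = 16 + 289 + 144 = 449
d²(R, class-C) = 100 + 484 + 196 = 780
d²(R, class-D) = 256 + 196 + 169 = 621
d²(R, class-E) = 100 + 441 + 169 = 710
d²(R, class-F) = 25 + 49 + 49 = 123
d²(R, class-G) = 169 + 49 + 0 = 218
d²(R, class-H) = 121 + 256 + 100 = 477
Sorted ascending: class-F, class-G, class-A, … — the second-nearest is class-G.

class-G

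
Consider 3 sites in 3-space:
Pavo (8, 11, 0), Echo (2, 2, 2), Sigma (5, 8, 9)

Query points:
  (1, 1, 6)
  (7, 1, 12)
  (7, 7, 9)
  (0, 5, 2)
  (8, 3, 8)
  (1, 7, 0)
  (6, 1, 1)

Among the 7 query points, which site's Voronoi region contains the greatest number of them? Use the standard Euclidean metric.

(1, 1, 6) — d² to each: Pavo:185, Echo:18, Sigma:74 → nearest is Echo
(7, 1, 12) — d² to each: Pavo:245, Echo:126, Sigma:62 → nearest is Sigma
(7, 7, 9) — d² to each: Pavo:98, Echo:99, Sigma:5 → nearest is Sigma
(0, 5, 2) — d² to each: Pavo:104, Echo:13, Sigma:83 → nearest is Echo
(8, 3, 8) — d² to each: Pavo:128, Echo:73, Sigma:35 → nearest is Sigma
(1, 7, 0) — d² to each: Pavo:65, Echo:30, Sigma:98 → nearest is Echo
(6, 1, 1) — d² to each: Pavo:105, Echo:18, Sigma:114 → nearest is Echo
Tally — Echo:4, Sigma:3. Echo captures the most (4).

Echo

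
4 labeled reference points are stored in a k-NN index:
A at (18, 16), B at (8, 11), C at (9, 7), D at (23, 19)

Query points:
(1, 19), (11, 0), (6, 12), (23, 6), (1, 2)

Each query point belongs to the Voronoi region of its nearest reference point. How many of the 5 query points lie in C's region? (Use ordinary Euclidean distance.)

2

(1, 19) — d² to each: A:298, B:113, C:208, D:484 → nearest is B
(11, 0) — d² to each: A:305, B:130, C:53, D:505 → nearest is C
(6, 12) — d² to each: A:160, B:5, C:34, D:338 → nearest is B
(23, 6) — d² to each: A:125, B:250, C:197, D:169 → nearest is A
(1, 2) — d² to each: A:485, B:130, C:89, D:773 → nearest is C
2 of the 5 points have C as nearest.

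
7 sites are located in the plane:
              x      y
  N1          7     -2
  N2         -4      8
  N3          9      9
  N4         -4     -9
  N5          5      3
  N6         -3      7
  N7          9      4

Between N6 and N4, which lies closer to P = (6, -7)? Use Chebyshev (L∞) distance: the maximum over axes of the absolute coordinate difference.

N4

d(P,N6) = max(9, 14) = 14
d(P,N4) = max(10, 2) = 10
14 > 10, so N4 is closer.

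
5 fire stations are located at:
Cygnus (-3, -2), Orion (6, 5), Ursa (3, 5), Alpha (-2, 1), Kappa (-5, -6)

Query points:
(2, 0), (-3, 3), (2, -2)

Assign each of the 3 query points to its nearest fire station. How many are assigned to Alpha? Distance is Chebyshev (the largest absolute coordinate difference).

(2, 0) — d to each: Cygnus:5, Orion:5, Ursa:5, Alpha:4, Kappa:7 → nearest is Alpha
(-3, 3) — d to each: Cygnus:5, Orion:9, Ursa:6, Alpha:2, Kappa:9 → nearest is Alpha
(2, -2) — d to each: Cygnus:5, Orion:7, Ursa:7, Alpha:4, Kappa:7 → nearest is Alpha
3 of the 3 points have Alpha as nearest.

3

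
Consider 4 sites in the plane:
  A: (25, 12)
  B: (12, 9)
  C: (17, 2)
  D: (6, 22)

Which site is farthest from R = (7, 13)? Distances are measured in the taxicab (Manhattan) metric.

d(R,A) = |7−25| + |13−12| = 18 + 1 = 19
d(R,B) = |7−12| + |13−9| = 5 + 4 = 9
d(R,C) = |7−17| + |13−2| = 10 + 11 = 21
d(R,D) = |7−6| + |13−22| = 1 + 9 = 10
The largest is to C.

C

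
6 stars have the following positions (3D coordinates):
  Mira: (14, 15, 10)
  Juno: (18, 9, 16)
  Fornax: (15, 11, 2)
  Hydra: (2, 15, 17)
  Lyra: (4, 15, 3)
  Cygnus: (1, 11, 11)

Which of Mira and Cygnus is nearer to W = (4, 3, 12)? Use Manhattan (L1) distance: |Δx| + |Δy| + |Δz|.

d(W, Mira) = |4−14| + |3−15| + |12−10| = 10 + 12 + 2 = 24
d(W, Cygnus) = |4−1| + |3−11| + |12−11| = 3 + 8 + 1 = 12
24 > 12, so Cygnus is closer.

Cygnus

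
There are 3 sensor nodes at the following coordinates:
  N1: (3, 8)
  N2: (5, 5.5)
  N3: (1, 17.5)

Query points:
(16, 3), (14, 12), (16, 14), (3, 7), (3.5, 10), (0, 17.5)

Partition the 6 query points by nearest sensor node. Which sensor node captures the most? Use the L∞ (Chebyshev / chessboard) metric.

N2

(16, 3) — d to each: N1:13, N2:11, N3:15 → nearest is N2
(14, 12) — d to each: N1:11, N2:9, N3:13 → nearest is N2
(16, 14) — d to each: N1:13, N2:11, N3:15 → nearest is N2
(3, 7) — d to each: N1:1, N2:2, N3:10.5 → nearest is N1
(3.5, 10) — d to each: N1:2, N2:4.5, N3:7.5 → nearest is N1
(0, 17.5) — d to each: N1:9.5, N2:12, N3:1 → nearest is N3
Tally — N1:2, N2:3, N3:1. N2 captures the most (3).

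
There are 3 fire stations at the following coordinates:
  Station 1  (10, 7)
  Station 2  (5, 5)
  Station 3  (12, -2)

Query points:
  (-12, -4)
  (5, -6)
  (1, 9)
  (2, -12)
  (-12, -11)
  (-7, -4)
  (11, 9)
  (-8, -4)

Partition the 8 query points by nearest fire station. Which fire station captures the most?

Station 2

(-12, -4) — d² to each: Station 1:605, Station 2:370, Station 3:580 → nearest is Station 2
(5, -6) — d² to each: Station 1:194, Station 2:121, Station 3:65 → nearest is Station 3
(1, 9) — d² to each: Station 1:85, Station 2:32, Station 3:242 → nearest is Station 2
(2, -12) — d² to each: Station 1:425, Station 2:298, Station 3:200 → nearest is Station 3
(-12, -11) — d² to each: Station 1:808, Station 2:545, Station 3:657 → nearest is Station 2
(-7, -4) — d² to each: Station 1:410, Station 2:225, Station 3:365 → nearest is Station 2
(11, 9) — d² to each: Station 1:5, Station 2:52, Station 3:122 → nearest is Station 1
(-8, -4) — d² to each: Station 1:445, Station 2:250, Station 3:404 → nearest is Station 2
Tally — Station 1:1, Station 2:5, Station 3:2. Station 2 captures the most (5).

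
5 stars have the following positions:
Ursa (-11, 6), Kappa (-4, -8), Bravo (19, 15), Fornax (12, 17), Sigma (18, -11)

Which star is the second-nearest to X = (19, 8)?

Fornax

Since √ is increasing, it suffices to compare squared distances:
d²(X, Ursa) = (19−(-11))² + (8−6)² = 900 + 4 = 904
d²(X, Kappa) = (19−(-4))² + (8−(-8))² = 529 + 256 = 785
d²(X, Bravo) = (19−19)² + (8−15)² = 0 + 49 = 49
d²(X, Fornax) = (19−12)² + (8−17)² = 49 + 81 = 130
d²(X, Sigma) = (19−18)² + (8−(-11))² = 1 + 361 = 362
Sorted ascending: Bravo, Fornax, Sigma, … — the second-nearest is Fornax.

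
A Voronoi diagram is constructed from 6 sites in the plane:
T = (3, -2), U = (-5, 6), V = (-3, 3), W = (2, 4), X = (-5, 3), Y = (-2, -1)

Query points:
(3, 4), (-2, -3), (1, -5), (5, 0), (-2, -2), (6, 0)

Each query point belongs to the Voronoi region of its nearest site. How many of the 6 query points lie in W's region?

1

(3, 4) — d² to each: T:36, U:68, V:37, W:1, X:65, Y:50 → nearest is W
(-2, -3) — d² to each: T:26, U:90, V:37, W:65, X:45, Y:4 → nearest is Y
(1, -5) — d² to each: T:13, U:157, V:80, W:82, X:100, Y:25 → nearest is T
(5, 0) — d² to each: T:8, U:136, V:73, W:25, X:109, Y:50 → nearest is T
(-2, -2) — d² to each: T:25, U:73, V:26, W:52, X:34, Y:1 → nearest is Y
(6, 0) — d² to each: T:13, U:157, V:90, W:32, X:130, Y:65 → nearest is T
1 of the 6 points has W as nearest.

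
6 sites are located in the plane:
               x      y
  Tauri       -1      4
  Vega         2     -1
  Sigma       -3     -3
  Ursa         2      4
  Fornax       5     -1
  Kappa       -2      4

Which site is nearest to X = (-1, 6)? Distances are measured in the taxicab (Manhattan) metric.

d(X, Tauri) = |-1−(-1)| + |6−4| = 0 + 2 = 2
d(X, Vega) = |-1−2| + |6−(-1)| = 3 + 7 = 10
d(X, Sigma) = |-1−(-3)| + |6−(-3)| = 2 + 9 = 11
d(X, Ursa) = |-1−2| + |6−4| = 3 + 2 = 5
d(X, Fornax) = |-1−5| + |6−(-1)| = 6 + 7 = 13
d(X, Kappa) = |-1−(-2)| + |6−4| = 1 + 2 = 3
Minimum is at Tauri.

Tauri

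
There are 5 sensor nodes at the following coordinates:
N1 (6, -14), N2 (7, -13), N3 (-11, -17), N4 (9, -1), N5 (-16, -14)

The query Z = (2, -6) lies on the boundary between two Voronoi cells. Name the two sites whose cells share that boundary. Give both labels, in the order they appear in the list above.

N2 and N4

Squared distances from Z to each site:
|ZN1|² = (2−6)² + (-6−(-14))² = 16 + 64 = 80
|ZN2|² = (2−7)² + (-6−(-13))² = 25 + 49 = 74
|ZN3|² = (2−(-11))² + (-6−(-17))² = 169 + 121 = 290
|ZN4|² = (2−9)² + (-6−(-1))² = 49 + 25 = 74
|ZN5|² = (2−(-16))² + (-6−(-14))² = 324 + 64 = 388
Z is equidistant from N2 and N4 (both at squared distance 74), and every other site is strictly farther — so Z lies on the N2–N4 Voronoi edge.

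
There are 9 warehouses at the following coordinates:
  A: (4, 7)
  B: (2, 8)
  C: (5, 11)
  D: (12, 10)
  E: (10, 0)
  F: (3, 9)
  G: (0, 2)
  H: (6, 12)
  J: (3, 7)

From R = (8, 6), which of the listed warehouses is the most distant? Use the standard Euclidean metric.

G

Compare squared distances (the ordering matches that of the actual distances):
|RA|² = (8−4)² + (6−7)² = 16 + 1 = 17
|RB|² = (8−2)² + (6−8)² = 36 + 4 = 40
|RC|² = (8−5)² + (6−11)² = 9 + 25 = 34
|RD|² = (8−12)² + (6−10)² = 16 + 16 = 32
|RE|² = (8−10)² + (6−0)² = 4 + 36 = 40
|RF|² = (8−3)² + (6−9)² = 25 + 9 = 34
|RG|² = (8−0)² + (6−2)² = 64 + 16 = 80
|RH|² = (8−6)² + (6−12)² = 4 + 36 = 40
|RJ|² = (8−3)² + (6−7)² = 25 + 1 = 26
The largest is to G.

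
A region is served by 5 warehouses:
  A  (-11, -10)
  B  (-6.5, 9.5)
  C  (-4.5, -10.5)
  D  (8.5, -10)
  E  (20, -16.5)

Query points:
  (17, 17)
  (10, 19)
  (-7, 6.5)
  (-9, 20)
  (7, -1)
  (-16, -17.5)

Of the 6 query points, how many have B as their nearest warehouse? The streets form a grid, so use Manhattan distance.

(17, 17) — d to each: A:55, B:31, C:49, D:35.5, E:36.5 → nearest is B
(10, 19) — d to each: A:50, B:26, C:44, D:30.5, E:45.5 → nearest is B
(-7, 6.5) — d to each: A:20.5, B:3.5, C:19.5, D:32, E:50 → nearest is B
(-9, 20) — d to each: A:32, B:13, C:35, D:47.5, E:65.5 → nearest is B
(7, -1) — d to each: A:27, B:24, C:21, D:10.5, E:28.5 → nearest is D
(-16, -17.5) — d to each: A:12.5, B:36.5, C:18.5, D:32, E:37 → nearest is A
4 of the 6 points have B as nearest.

4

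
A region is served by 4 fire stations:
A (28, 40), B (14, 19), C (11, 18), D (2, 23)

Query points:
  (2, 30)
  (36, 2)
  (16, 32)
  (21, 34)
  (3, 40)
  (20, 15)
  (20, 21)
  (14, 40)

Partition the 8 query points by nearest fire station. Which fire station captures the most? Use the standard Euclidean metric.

B

(2, 30) — d² to each: A:776, B:265, C:225, D:49 → nearest is D
(36, 2) — d² to each: A:1508, B:773, C:881, D:1597 → nearest is B
(16, 32) — d² to each: A:208, B:173, C:221, D:277 → nearest is B
(21, 34) — d² to each: A:85, B:274, C:356, D:482 → nearest is A
(3, 40) — d² to each: A:625, B:562, C:548, D:290 → nearest is D
(20, 15) — d² to each: A:689, B:52, C:90, D:388 → nearest is B
(20, 21) — d² to each: A:425, B:40, C:90, D:328 → nearest is B
(14, 40) — d² to each: A:196, B:441, C:493, D:433 → nearest is A
Tally — A:2, B:4, D:2. B captures the most (4).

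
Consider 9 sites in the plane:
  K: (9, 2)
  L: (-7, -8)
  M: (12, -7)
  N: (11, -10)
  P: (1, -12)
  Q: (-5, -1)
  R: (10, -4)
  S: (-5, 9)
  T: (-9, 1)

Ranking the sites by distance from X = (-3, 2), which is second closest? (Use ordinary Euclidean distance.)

T

Compare squared distances (the ordering matches that of the actual distances):
|XK|² = (-3−9)² + (2−2)² = 144 + 0 = 144
|XL|² = (-3−(-7))² + (2−(-8))² = 16 + 100 = 116
|XM|² = (-3−12)² + (2−(-7))² = 225 + 81 = 306
|XN|² = (-3−11)² + (2−(-10))² = 196 + 144 = 340
|XP|² = (-3−1)² + (2−(-12))² = 16 + 196 = 212
|XQ|² = (-3−(-5))² + (2−(-1))² = 4 + 9 = 13
|XR|² = (-3−10)² + (2−(-4))² = 169 + 36 = 205
|XS|² = (-3−(-5))² + (2−9)² = 4 + 49 = 53
|XT|² = (-3−(-9))² + (2−1)² = 36 + 1 = 37
Sorted ascending: Q, T, S, … — the second-nearest is T.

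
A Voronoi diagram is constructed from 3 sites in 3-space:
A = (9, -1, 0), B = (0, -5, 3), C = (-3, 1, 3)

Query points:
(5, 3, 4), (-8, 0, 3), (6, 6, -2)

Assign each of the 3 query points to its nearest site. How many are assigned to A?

(5, 3, 4) — d² to each: A:48, B:90, C:69 → nearest is A
(-8, 0, 3) — d² to each: A:299, B:89, C:26 → nearest is C
(6, 6, -2) — d² to each: A:62, B:182, C:131 → nearest is A
2 of the 3 points have A as nearest.

2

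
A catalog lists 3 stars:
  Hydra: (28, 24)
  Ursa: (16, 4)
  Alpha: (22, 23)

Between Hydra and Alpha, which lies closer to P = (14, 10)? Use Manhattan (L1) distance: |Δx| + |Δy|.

d(P, Hydra) = |14−28| + |10−24| = 14 + 14 = 28
d(P, Alpha) = |14−22| + |10−23| = 8 + 13 = 21
28 > 21, so Alpha is closer.

Alpha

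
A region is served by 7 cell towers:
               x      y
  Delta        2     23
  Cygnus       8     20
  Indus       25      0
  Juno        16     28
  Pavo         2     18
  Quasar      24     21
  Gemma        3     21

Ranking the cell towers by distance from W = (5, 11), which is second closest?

Squared Euclidean distances:
d²(W, Delta) = (5−2)² + (11−23)² = 9 + 144 = 153
d²(W, Cygnus) = (5−8)² + (11−20)² = 9 + 81 = 90
d²(W, Indus) = (5−25)² + (11−0)² = 400 + 121 = 521
d²(W, Juno) = (5−16)² + (11−28)² = 121 + 289 = 410
d²(W, Pavo) = (5−2)² + (11−18)² = 9 + 49 = 58
d²(W, Quasar) = (5−24)² + (11−21)² = 361 + 100 = 461
d²(W, Gemma) = (5−3)² + (11−21)² = 4 + 100 = 104
Sorted ascending: Pavo, Cygnus, Gemma, … — the second-nearest is Cygnus.

Cygnus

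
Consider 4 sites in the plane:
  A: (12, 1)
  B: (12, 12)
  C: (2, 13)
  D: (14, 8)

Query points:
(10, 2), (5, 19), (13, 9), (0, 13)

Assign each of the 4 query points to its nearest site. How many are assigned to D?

1

(10, 2) — d² to each: A:5, B:104, C:185, D:52 → nearest is A
(5, 19) — d² to each: A:373, B:98, C:45, D:202 → nearest is C
(13, 9) — d² to each: A:65, B:10, C:137, D:2 → nearest is D
(0, 13) — d² to each: A:288, B:145, C:4, D:221 → nearest is C
1 of the 4 points has D as nearest.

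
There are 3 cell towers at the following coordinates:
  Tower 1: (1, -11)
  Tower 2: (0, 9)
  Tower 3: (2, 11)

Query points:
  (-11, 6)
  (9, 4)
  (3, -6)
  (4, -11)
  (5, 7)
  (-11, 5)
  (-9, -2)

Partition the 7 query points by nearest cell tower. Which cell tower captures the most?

(-11, 6) — d² to each: Tower 1:433, Tower 2:130, Tower 3:194 → nearest is Tower 2
(9, 4) — d² to each: Tower 1:289, Tower 2:106, Tower 3:98 → nearest is Tower 3
(3, -6) — d² to each: Tower 1:29, Tower 2:234, Tower 3:290 → nearest is Tower 1
(4, -11) — d² to each: Tower 1:9, Tower 2:416, Tower 3:488 → nearest is Tower 1
(5, 7) — d² to each: Tower 1:340, Tower 2:29, Tower 3:25 → nearest is Tower 3
(-11, 5) — d² to each: Tower 1:400, Tower 2:137, Tower 3:205 → nearest is Tower 2
(-9, -2) — d² to each: Tower 1:181, Tower 2:202, Tower 3:290 → nearest is Tower 1
Tally — Tower 1:3, Tower 2:2, Tower 3:2. Tower 1 captures the most (3).

Tower 1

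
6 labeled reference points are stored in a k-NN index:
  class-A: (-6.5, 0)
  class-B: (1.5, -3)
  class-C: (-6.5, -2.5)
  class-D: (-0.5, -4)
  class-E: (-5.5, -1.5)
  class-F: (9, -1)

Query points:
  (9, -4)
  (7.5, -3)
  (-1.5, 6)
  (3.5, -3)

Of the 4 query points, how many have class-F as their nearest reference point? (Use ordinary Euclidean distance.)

(9, -4) — d² to each: class-A:256.25, class-B:57.25, class-C:242.5, class-D:90.25, class-E:216.5, class-F:9 → nearest is class-F
(7.5, -3) — d² to each: class-A:205, class-B:36, class-C:196.25, class-D:65, class-E:171.25, class-F:6.25 → nearest is class-F
(-1.5, 6) — d² to each: class-A:61, class-B:90, class-C:97.25, class-D:101, class-E:72.25, class-F:159.25 → nearest is class-A
(3.5, -3) — d² to each: class-A:109, class-B:4, class-C:100.25, class-D:17, class-E:83.25, class-F:34.25 → nearest is class-B
2 of the 4 points have class-F as nearest.

2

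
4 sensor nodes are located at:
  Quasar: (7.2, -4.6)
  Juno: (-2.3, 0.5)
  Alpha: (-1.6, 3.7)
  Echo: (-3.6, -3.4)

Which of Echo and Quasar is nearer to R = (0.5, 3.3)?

Echo

Compare squared distances:
d²(R, Echo) = (0.5−(-3.6))² + (3.3−(-3.4))² = 16.81 + 44.89 = 61.7
d²(R, Quasar) = (0.5−7.2)² + (3.3−(-4.6))² = 44.89 + 62.41 = 107.3
61.7 < 107.3, so Echo is closer.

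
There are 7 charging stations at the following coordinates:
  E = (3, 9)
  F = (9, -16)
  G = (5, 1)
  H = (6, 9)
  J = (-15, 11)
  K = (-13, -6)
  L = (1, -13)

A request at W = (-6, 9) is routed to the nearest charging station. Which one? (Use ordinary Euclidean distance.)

Since √ is increasing, it suffices to compare squared distances:
|WE|² = 81 + 0 = 81
|WF|² = 225 + 625 = 850
|WG|² = 121 + 64 = 185
|WH|² = 144 + 0 = 144
|WJ|² = 81 + 4 = 85
|WK|² = 49 + 225 = 274
|WL|² = 49 + 484 = 533
The smallest is to E, so W lies in the Voronoi region of E.

E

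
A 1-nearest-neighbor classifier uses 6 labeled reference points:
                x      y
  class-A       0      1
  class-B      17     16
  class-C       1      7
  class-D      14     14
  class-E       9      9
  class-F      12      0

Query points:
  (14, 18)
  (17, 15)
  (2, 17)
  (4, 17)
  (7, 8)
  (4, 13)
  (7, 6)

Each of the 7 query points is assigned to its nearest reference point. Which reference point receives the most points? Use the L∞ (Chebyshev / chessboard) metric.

(14, 18) — d to each: class-A:17, class-B:3, class-C:13, class-D:4, class-E:9, class-F:18 → nearest is class-B
(17, 15) — d to each: class-A:17, class-B:1, class-C:16, class-D:3, class-E:8, class-F:15 → nearest is class-B
(2, 17) — d to each: class-A:16, class-B:15, class-C:10, class-D:12, class-E:8, class-F:17 → nearest is class-E
(4, 17) — d to each: class-A:16, class-B:13, class-C:10, class-D:10, class-E:8, class-F:17 → nearest is class-E
(7, 8) — d to each: class-A:7, class-B:10, class-C:6, class-D:7, class-E:2, class-F:8 → nearest is class-E
(4, 13) — d to each: class-A:12, class-B:13, class-C:6, class-D:10, class-E:5, class-F:13 → nearest is class-E
(7, 6) — d to each: class-A:7, class-B:10, class-C:6, class-D:8, class-E:3, class-F:6 → nearest is class-E
Tally — class-B:2, class-E:5. class-E captures the most (5).

class-E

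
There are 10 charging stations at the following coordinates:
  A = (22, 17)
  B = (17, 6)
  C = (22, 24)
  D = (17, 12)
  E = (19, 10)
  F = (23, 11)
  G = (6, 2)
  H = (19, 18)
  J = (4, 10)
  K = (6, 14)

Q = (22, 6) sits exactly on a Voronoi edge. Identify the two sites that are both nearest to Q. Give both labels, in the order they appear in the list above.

B and E

Squared distances from Q to each site:
|QA|² = (22−22)² + (6−17)² = 0 + 121 = 121
|QB|² = (22−17)² + (6−6)² = 25 + 0 = 25
|QC|² = (22−22)² + (6−24)² = 0 + 324 = 324
|QD|² = (22−17)² + (6−12)² = 25 + 36 = 61
|QE|² = (22−19)² + (6−10)² = 9 + 16 = 25
|QF|² = (22−23)² + (6−11)² = 1 + 25 = 26
|QG|² = (22−6)² + (6−2)² = 256 + 16 = 272
|QH|² = (22−19)² + (6−18)² = 9 + 144 = 153
|QJ|² = (22−4)² + (6−10)² = 324 + 16 = 340
|QK|² = (22−6)² + (6−14)² = 256 + 64 = 320
Q is equidistant from B and E (both at squared distance 25), and every other site is strictly farther — so Q lies on the B–E Voronoi edge.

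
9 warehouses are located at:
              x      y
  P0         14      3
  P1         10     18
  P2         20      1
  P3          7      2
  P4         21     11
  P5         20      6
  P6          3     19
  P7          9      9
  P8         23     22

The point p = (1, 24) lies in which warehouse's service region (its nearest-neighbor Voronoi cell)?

P6

Compare squared distances (the ordering matches that of the actual distances):
|pP0|² = (1−14)² + (24−3)² = 169 + 441 = 610
|pP1|² = (1−10)² + (24−18)² = 81 + 36 = 117
|pP2|² = (1−20)² + (24−1)² = 361 + 529 = 890
|pP3|² = (1−7)² + (24−2)² = 36 + 484 = 520
|pP4|² = (1−21)² + (24−11)² = 400 + 169 = 569
|pP5|² = (1−20)² + (24−6)² = 361 + 324 = 685
|pP6|² = (1−3)² + (24−19)² = 4 + 25 = 29
|pP7|² = (1−9)² + (24−9)² = 64 + 225 = 289
|pP8|² = (1−23)² + (24−22)² = 484 + 4 = 488
P6 is nearest.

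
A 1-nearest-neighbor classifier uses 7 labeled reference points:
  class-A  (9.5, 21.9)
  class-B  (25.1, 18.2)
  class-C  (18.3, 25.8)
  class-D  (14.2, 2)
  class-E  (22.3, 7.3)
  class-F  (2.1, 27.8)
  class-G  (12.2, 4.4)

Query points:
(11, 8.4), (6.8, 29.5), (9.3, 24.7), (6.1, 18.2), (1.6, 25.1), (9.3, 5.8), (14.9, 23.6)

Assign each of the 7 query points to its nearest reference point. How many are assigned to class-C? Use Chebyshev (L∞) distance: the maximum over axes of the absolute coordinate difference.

(11, 8.4) — d to each: class-A:13.5, class-B:14.1, class-C:17.4, class-D:6.4, class-E:11.3, class-F:19.4, class-G:4 → nearest is class-G
(6.8, 29.5) — d to each: class-A:7.6, class-B:18.3, class-C:11.5, class-D:27.5, class-E:22.2, class-F:4.7, class-G:25.1 → nearest is class-F
(9.3, 24.7) — d to each: class-A:2.8, class-B:15.8, class-C:9, class-D:22.7, class-E:17.4, class-F:7.2, class-G:20.3 → nearest is class-A
(6.1, 18.2) — d to each: class-A:3.7, class-B:19, class-C:12.2, class-D:16.2, class-E:16.2, class-F:9.6, class-G:13.8 → nearest is class-A
(1.6, 25.1) — d to each: class-A:7.9, class-B:23.5, class-C:16.7, class-D:23.1, class-E:20.7, class-F:2.7, class-G:20.7 → nearest is class-F
(9.3, 5.8) — d to each: class-A:16.1, class-B:15.8, class-C:20, class-D:4.9, class-E:13, class-F:22, class-G:2.9 → nearest is class-G
(14.9, 23.6) — d to each: class-A:5.4, class-B:10.2, class-C:3.4, class-D:21.6, class-E:16.3, class-F:12.8, class-G:19.2 → nearest is class-C
1 of the 7 points has class-C as nearest.

1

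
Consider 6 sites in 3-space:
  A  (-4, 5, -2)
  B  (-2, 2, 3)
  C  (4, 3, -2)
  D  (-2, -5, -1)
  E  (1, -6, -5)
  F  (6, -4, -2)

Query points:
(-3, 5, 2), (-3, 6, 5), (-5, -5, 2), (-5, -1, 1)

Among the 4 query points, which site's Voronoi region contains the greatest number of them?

(-3, 5, 2) — d² to each: A:17, B:11, C:69, D:110, E:186, F:178 → nearest is B
(-3, 6, 5) — d² to each: A:51, B:21, C:107, D:158, E:260, F:230 → nearest is B
(-5, -5, 2) — d² to each: A:117, B:59, C:161, D:18, E:86, F:138 → nearest is D
(-5, -1, 1) — d² to each: A:46, B:22, C:106, D:29, E:97, F:139 → nearest is B
Tally — B:3, D:1. B captures the most (3).

B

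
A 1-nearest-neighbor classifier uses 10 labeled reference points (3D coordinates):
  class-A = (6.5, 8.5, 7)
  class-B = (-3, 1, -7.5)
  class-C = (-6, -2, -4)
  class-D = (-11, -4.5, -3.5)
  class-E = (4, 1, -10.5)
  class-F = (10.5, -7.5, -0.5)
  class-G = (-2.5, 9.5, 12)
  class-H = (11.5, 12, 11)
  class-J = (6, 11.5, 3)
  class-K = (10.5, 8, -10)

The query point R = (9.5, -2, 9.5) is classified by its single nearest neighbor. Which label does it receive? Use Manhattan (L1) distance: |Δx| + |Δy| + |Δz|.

class-A

d(R, class-A) = 3 + 10.5 + 2.5 = 16
d(R, class-B) = 12.5 + 3 + 17 = 32.5
d(R, class-C) = 15.5 + 0 + 13.5 = 29
d(R, class-D) = 20.5 + 2.5 + 13 = 36
d(R, class-E) = 5.5 + 3 + 20 = 28.5
d(R, class-F) = 1 + 5.5 + 10 = 16.5
d(R, class-G) = 12 + 11.5 + 2.5 = 26
d(R, class-H) = 2 + 14 + 1.5 = 17.5
d(R, class-J) = 3.5 + 13.5 + 6.5 = 23.5
d(R, class-K) = 1 + 10 + 19.5 = 30.5
class-A is nearest.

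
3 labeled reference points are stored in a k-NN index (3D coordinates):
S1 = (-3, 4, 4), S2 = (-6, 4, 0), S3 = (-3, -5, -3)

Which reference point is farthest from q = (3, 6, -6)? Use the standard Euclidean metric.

S3

Compare squared distances (the ordering matches that of the actual distances):
|qS1|² = (3−(-3))² + (6−4)² + (-6−4)² = 36 + 4 + 100 = 140
|qS2|² = (3−(-6))² + (6−4)² + (-6−0)² = 81 + 4 + 36 = 121
|qS3|² = (3−(-3))² + (6−(-5))² + (-6−(-3))² = 36 + 121 + 9 = 166
The largest is to S3.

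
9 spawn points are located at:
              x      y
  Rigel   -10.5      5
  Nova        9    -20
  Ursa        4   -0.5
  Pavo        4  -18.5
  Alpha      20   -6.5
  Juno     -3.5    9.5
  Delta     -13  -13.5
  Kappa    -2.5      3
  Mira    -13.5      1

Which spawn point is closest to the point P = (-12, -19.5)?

Squared Euclidean distances:
d²(P, Rigel) = (-12−(-10.5))² + (-19.5−5)² = 2.25 + 600.25 = 602.5
d²(P, Nova) = (-12−9)² + (-19.5−(-20))² = 441 + 0.25 = 441.25
d²(P, Ursa) = (-12−4)² + (-19.5−(-0.5))² = 256 + 361 = 617
d²(P, Pavo) = (-12−4)² + (-19.5−(-18.5))² = 256 + 1 = 257
d²(P, Alpha) = (-12−20)² + (-19.5−(-6.5))² = 1024 + 169 = 1193
d²(P, Juno) = (-12−(-3.5))² + (-19.5−9.5)² = 72.25 + 841 = 913.25
d²(P, Delta) = (-12−(-13))² + (-19.5−(-13.5))² = 1 + 36 = 37
d²(P, Kappa) = (-12−(-2.5))² + (-19.5−3)² = 90.25 + 506.25 = 596.5
d²(P, Mira) = (-12−(-13.5))² + (-19.5−1)² = 2.25 + 420.25 = 422.5
Minimum is at Delta.

Delta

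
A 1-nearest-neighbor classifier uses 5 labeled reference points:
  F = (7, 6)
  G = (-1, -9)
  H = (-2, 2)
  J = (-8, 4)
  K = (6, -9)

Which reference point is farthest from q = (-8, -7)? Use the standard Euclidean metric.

F

Squared Euclidean distances:
|qF|² = 225 + 169 = 394
|qG|² = 49 + 4 = 53
|qH|² = 36 + 81 = 117
|qJ|² = 0 + 121 = 121
|qK|² = 196 + 4 = 200
The largest is to F.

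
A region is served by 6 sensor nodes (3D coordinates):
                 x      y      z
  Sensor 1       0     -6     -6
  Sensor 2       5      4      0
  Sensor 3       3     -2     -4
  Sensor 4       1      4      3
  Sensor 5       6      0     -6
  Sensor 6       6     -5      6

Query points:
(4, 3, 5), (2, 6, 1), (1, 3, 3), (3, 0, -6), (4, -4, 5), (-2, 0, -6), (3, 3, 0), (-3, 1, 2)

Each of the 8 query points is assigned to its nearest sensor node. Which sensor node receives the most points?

Sensor 4

(4, 3, 5) — d² to each: Sensor 1:218, Sensor 2:27, Sensor 3:107, Sensor 4:14, Sensor 5:134, Sensor 6:69 → nearest is Sensor 4
(2, 6, 1) — d² to each: Sensor 1:197, Sensor 2:14, Sensor 3:90, Sensor 4:9, Sensor 5:101, Sensor 6:162 → nearest is Sensor 4
(1, 3, 3) — d² to each: Sensor 1:163, Sensor 2:26, Sensor 3:78, Sensor 4:1, Sensor 5:115, Sensor 6:98 → nearest is Sensor 4
(3, 0, -6) — d² to each: Sensor 1:45, Sensor 2:56, Sensor 3:8, Sensor 4:101, Sensor 5:9, Sensor 6:178 → nearest is Sensor 3
(4, -4, 5) — d² to each: Sensor 1:141, Sensor 2:90, Sensor 3:86, Sensor 4:77, Sensor 5:141, Sensor 6:6 → nearest is Sensor 6
(-2, 0, -6) — d² to each: Sensor 1:40, Sensor 2:101, Sensor 3:33, Sensor 4:106, Sensor 5:64, Sensor 6:233 → nearest is Sensor 3
(3, 3, 0) — d² to each: Sensor 1:126, Sensor 2:5, Sensor 3:41, Sensor 4:14, Sensor 5:54, Sensor 6:109 → nearest is Sensor 2
(-3, 1, 2) — d² to each: Sensor 1:122, Sensor 2:77, Sensor 3:81, Sensor 4:26, Sensor 5:146, Sensor 6:133 → nearest is Sensor 4
Tally — Sensor 2:1, Sensor 3:2, Sensor 4:4, Sensor 6:1. Sensor 4 captures the most (4).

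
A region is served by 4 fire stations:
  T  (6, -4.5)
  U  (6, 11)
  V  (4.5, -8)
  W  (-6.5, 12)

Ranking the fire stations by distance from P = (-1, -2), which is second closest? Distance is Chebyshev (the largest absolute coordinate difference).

d(P,T) = max(7, 2.5) = 7
d(P,U) = max(7, 13) = 13
d(P,V) = max(5.5, 6) = 6
d(P,W) = max(5.5, 14) = 14
Sorted ascending: V, T, U, … — the second-nearest is T.

T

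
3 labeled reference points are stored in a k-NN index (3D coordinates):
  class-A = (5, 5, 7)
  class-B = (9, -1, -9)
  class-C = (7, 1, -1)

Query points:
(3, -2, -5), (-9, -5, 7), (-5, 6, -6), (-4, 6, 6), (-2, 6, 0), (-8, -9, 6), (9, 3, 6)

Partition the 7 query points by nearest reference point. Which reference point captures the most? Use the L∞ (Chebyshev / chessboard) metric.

(3, -2, -5) — d to each: class-A:12, class-B:6, class-C:4 → nearest is class-C
(-9, -5, 7) — d to each: class-A:14, class-B:18, class-C:16 → nearest is class-A
(-5, 6, -6) — d to each: class-A:13, class-B:14, class-C:12 → nearest is class-C
(-4, 6, 6) — d to each: class-A:9, class-B:15, class-C:11 → nearest is class-A
(-2, 6, 0) — d to each: class-A:7, class-B:11, class-C:9 → nearest is class-A
(-8, -9, 6) — d to each: class-A:14, class-B:17, class-C:15 → nearest is class-A
(9, 3, 6) — d to each: class-A:4, class-B:15, class-C:7 → nearest is class-A
Tally — class-A:5, class-C:2. class-A captures the most (5).

class-A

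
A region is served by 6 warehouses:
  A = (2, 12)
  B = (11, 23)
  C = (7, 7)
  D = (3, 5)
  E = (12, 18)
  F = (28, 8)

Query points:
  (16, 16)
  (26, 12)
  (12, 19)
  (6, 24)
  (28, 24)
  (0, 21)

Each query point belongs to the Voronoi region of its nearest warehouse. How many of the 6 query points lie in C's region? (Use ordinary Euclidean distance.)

(16, 16) — d² to each: A:212, B:74, C:162, D:290, E:20, F:208 → nearest is E
(26, 12) — d² to each: A:576, B:346, C:386, D:578, E:232, F:20 → nearest is F
(12, 19) — d² to each: A:149, B:17, C:169, D:277, E:1, F:377 → nearest is E
(6, 24) — d² to each: A:160, B:26, C:290, D:370, E:72, F:740 → nearest is B
(28, 24) — d² to each: A:820, B:290, C:730, D:986, E:292, F:256 → nearest is F
(0, 21) — d² to each: A:85, B:125, C:245, D:265, E:153, F:953 → nearest is A
0 of the 6 points have C as nearest.

0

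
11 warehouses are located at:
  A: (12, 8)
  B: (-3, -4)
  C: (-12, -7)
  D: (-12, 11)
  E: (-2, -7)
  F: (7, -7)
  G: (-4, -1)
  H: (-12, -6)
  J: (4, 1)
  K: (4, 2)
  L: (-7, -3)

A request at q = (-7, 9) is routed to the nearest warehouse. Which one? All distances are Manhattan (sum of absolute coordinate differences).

d(q,A) = 19 + 1 = 20
d(q,B) = 4 + 13 = 17
d(q,C) = 5 + 16 = 21
d(q,D) = 5 + 2 = 7
d(q,E) = 5 + 16 = 21
d(q,F) = 14 + 16 = 30
d(q,G) = 3 + 10 = 13
d(q,H) = 5 + 15 = 20
d(q,J) = 11 + 8 = 19
d(q,K) = 11 + 7 = 18
d(q,L) = 0 + 12 = 12
D is nearest.

D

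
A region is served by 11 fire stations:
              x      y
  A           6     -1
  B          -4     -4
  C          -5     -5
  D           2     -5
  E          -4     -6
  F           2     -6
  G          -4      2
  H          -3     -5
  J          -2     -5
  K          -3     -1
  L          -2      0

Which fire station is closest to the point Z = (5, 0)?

Squared Euclidean distances:
|ZA|² = (5−6)² + (0−(-1))² = 1 + 1 = 2
|ZB|² = (5−(-4))² + (0−(-4))² = 81 + 16 = 97
|ZC|² = (5−(-5))² + (0−(-5))² = 100 + 25 = 125
|ZD|² = (5−2)² + (0−(-5))² = 9 + 25 = 34
|ZE|² = (5−(-4))² + (0−(-6))² = 81 + 36 = 117
|ZF|² = (5−2)² + (0−(-6))² = 9 + 36 = 45
|ZG|² = (5−(-4))² + (0−2)² = 81 + 4 = 85
|ZH|² = (5−(-3))² + (0−(-5))² = 64 + 25 = 89
|ZJ|² = (5−(-2))² + (0−(-5))² = 49 + 25 = 74
|ZK|² = (5−(-3))² + (0−(-1))² = 64 + 1 = 65
|ZL|² = (5−(-2))² + (0−0)² = 49 + 0 = 49
A is nearest.

A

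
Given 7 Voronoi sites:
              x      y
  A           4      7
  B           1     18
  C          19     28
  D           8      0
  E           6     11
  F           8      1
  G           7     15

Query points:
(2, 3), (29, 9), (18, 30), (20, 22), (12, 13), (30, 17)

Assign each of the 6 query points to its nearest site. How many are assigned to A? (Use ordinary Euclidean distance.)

1

(2, 3) — d² to each: A:20, B:226, C:914, D:45, E:80, F:40, G:169 → nearest is A
(29, 9) — d² to each: A:629, B:865, C:461, D:522, E:533, F:505, G:520 → nearest is C
(18, 30) — d² to each: A:725, B:433, C:5, D:1000, E:505, F:941, G:346 → nearest is C
(20, 22) — d² to each: A:481, B:377, C:37, D:628, E:317, F:585, G:218 → nearest is C
(12, 13) — d² to each: A:100, B:146, C:274, D:185, E:40, F:160, G:29 → nearest is G
(30, 17) — d² to each: A:776, B:842, C:242, D:773, E:612, F:740, G:533 → nearest is C
1 of the 6 points has A as nearest.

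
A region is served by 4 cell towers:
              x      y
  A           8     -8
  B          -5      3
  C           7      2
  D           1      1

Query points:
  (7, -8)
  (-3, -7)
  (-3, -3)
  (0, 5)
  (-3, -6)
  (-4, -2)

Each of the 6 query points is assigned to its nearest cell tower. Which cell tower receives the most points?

D

(7, -8) — d² to each: A:1, B:265, C:100, D:117 → nearest is A
(-3, -7) — d² to each: A:122, B:104, C:181, D:80 → nearest is D
(-3, -3) — d² to each: A:146, B:40, C:125, D:32 → nearest is D
(0, 5) — d² to each: A:233, B:29, C:58, D:17 → nearest is D
(-3, -6) — d² to each: A:125, B:85, C:164, D:65 → nearest is D
(-4, -2) — d² to each: A:180, B:26, C:137, D:34 → nearest is B
Tally — A:1, B:1, D:4. D captures the most (4).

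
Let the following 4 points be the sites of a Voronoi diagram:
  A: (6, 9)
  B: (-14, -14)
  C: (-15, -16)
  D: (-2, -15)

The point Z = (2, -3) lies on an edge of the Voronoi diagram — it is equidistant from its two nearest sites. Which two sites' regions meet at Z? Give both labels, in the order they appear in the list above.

Squared distances from Z to each site:
|ZA|² = (2−6)² + (-3−9)² = 16 + 144 = 160
|ZB|² = (2−(-14))² + (-3−(-14))² = 256 + 121 = 377
|ZC|² = (2−(-15))² + (-3−(-16))² = 289 + 169 = 458
|ZD|² = (2−(-2))² + (-3−(-15))² = 16 + 144 = 160
Z is equidistant from A and D (both at squared distance 160), and every other site is strictly farther — so Z lies on the A–D Voronoi edge.

A and D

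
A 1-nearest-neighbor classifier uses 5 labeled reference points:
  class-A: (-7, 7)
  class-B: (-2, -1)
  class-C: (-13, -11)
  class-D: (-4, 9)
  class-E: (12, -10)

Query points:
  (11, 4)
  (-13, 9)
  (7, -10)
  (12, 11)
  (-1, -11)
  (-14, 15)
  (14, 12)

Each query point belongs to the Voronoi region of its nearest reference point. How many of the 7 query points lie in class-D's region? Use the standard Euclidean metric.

2

(11, 4) — d² to each: class-A:333, class-B:194, class-C:801, class-D:250, class-E:197 → nearest is class-B
(-13, 9) — d² to each: class-A:40, class-B:221, class-C:400, class-D:81, class-E:986 → nearest is class-A
(7, -10) — d² to each: class-A:485, class-B:162, class-C:401, class-D:482, class-E:25 → nearest is class-E
(12, 11) — d² to each: class-A:377, class-B:340, class-C:1109, class-D:260, class-E:441 → nearest is class-D
(-1, -11) — d² to each: class-A:360, class-B:101, class-C:144, class-D:409, class-E:170 → nearest is class-B
(-14, 15) — d² to each: class-A:113, class-B:400, class-C:677, class-D:136, class-E:1301 → nearest is class-A
(14, 12) — d² to each: class-A:466, class-B:425, class-C:1258, class-D:333, class-E:488 → nearest is class-D
2 of the 7 points have class-D as nearest.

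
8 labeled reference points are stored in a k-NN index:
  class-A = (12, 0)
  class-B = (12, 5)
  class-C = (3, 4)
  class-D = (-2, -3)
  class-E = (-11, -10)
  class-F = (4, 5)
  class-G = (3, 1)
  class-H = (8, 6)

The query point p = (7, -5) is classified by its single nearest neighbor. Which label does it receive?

Squared Euclidean distances:
d²(p, class-A) = 25 + 25 = 50
d²(p, class-B) = 25 + 100 = 125
d²(p, class-C) = 16 + 81 = 97
d²(p, class-D) = 81 + 4 = 85
d²(p, class-E) = 324 + 25 = 349
d²(p, class-F) = 9 + 100 = 109
d²(p, class-G) = 16 + 36 = 52
d²(p, class-H) = 1 + 121 = 122
The smallest is to class-A, so p lies in the Voronoi region of class-A.

class-A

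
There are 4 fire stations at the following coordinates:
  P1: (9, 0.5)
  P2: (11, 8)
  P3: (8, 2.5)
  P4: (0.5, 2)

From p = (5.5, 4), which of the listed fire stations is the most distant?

P2

Since √ is increasing, it suffices to compare squared distances:
|pP1|² = 12.25 + 12.25 = 24.5
|pP2|² = 30.25 + 16 = 46.25
|pP3|² = 6.25 + 2.25 = 8.5
|pP4|² = 25 + 4 = 29
The largest is to P2.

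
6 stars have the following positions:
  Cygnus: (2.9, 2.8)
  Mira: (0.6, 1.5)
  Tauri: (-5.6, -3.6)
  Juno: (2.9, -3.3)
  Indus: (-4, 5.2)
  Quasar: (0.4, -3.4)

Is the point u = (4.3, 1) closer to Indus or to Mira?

Mira

Compare squared distances:
d²(u, Indus) = (4.3−(-4))² + (1−5.2)² = 68.89 + 17.64 = 86.53
d²(u, Mira) = (4.3−0.6)² + (1−1.5)² = 13.69 + 0.25 = 13.94
86.53 > 13.94, so Mira is closer.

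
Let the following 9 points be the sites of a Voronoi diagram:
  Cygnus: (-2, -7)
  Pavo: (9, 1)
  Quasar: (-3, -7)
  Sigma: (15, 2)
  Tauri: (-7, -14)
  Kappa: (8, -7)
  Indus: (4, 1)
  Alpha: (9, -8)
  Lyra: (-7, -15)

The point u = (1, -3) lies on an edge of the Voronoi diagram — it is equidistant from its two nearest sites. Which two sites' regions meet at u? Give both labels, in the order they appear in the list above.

Squared distances from u to each site:
d²(u, Cygnus) = 9 + 16 = 25
d²(u, Pavo) = 64 + 16 = 80
d²(u, Quasar) = 16 + 16 = 32
d²(u, Sigma) = 196 + 25 = 221
d²(u, Tauri) = 64 + 121 = 185
d²(u, Kappa) = 49 + 16 = 65
d²(u, Indus) = 9 + 16 = 25
d²(u, Alpha) = 64 + 25 = 89
d²(u, Lyra) = 64 + 144 = 208
u is equidistant from Cygnus and Indus (both at squared distance 25), and every other site is strictly farther — so u lies on the Cygnus–Indus Voronoi edge.

Cygnus and Indus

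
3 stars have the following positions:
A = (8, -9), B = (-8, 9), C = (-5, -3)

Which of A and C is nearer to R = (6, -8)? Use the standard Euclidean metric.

A

Compare squared distances:
|RA|² = (6−8)² + (-8−(-9))² = 4 + 1 = 5
|RC|² = (6−(-5))² + (-8−(-3))² = 121 + 25 = 146
5 < 146, so A is closer.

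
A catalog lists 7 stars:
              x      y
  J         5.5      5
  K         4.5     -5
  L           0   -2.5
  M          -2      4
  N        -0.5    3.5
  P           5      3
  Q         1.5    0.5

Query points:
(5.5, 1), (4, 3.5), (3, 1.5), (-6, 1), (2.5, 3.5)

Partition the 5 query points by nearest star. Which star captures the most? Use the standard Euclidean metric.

(5.5, 1) — d² to each: J:16, K:37, L:42.5, M:65.25, N:42.25, P:4.25, Q:16.25 → nearest is P
(4, 3.5) — d² to each: J:4.5, K:72.5, L:52, M:36.25, N:20.25, P:1.25, Q:15.25 → nearest is P
(3, 1.5) — d² to each: J:18.5, K:44.5, L:25, M:31.25, N:16.25, P:6.25, Q:3.25 → nearest is Q
(-6, 1) — d² to each: J:148.25, K:146.25, L:48.25, M:25, N:36.5, P:125, Q:56.5 → nearest is M
(2.5, 3.5) — d² to each: J:11.25, K:76.25, L:42.25, M:20.5, N:9, P:6.5, Q:10 → nearest is P
Tally — M:1, P:3, Q:1. P captures the most (3).

P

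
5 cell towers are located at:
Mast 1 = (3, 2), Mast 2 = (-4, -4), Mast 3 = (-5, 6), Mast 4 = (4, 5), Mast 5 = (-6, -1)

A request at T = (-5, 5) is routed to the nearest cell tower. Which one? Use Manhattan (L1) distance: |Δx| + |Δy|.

Mast 3

d(T, Mast 1) = |-5−3| + |5−2| = 8 + 3 = 11
d(T, Mast 2) = |-5−(-4)| + |5−(-4)| = 1 + 9 = 10
d(T, Mast 3) = |-5−(-5)| + |5−6| = 0 + 1 = 1
d(T, Mast 4) = |-5−4| + |5−5| = 9 + 0 = 9
d(T, Mast 5) = |-5−(-6)| + |5−(-1)| = 1 + 6 = 7
Minimum is at Mast 3.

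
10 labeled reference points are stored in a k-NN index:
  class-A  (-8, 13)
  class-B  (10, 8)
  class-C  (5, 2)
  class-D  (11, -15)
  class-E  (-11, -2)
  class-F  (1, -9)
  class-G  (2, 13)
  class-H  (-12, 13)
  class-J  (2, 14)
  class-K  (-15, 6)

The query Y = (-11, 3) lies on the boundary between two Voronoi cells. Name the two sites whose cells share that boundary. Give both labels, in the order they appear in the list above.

class-E and class-K

Squared distances from Y to each site:
d²(Y, class-A) = (-11−(-8))² + (3−13)² = 9 + 100 = 109
d²(Y, class-B) = (-11−10)² + (3−8)² = 441 + 25 = 466
d²(Y, class-C) = (-11−5)² + (3−2)² = 256 + 1 = 257
d²(Y, class-D) = (-11−11)² + (3−(-15))² = 484 + 324 = 808
d²(Y, class-E) = (-11−(-11))² + (3−(-2))² = 0 + 25 = 25
d²(Y, class-F) = (-11−1)² + (3−(-9))² = 144 + 144 = 288
d²(Y, class-G) = (-11−2)² + (3−13)² = 169 + 100 = 269
d²(Y, class-H) = (-11−(-12))² + (3−13)² = 1 + 100 = 101
d²(Y, class-J) = (-11−2)² + (3−14)² = 169 + 121 = 290
d²(Y, class-K) = (-11−(-15))² + (3−6)² = 16 + 9 = 25
Y is equidistant from class-E and class-K (both at squared distance 25), and every other site is strictly farther — so Y lies on the class-E–class-K Voronoi edge.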